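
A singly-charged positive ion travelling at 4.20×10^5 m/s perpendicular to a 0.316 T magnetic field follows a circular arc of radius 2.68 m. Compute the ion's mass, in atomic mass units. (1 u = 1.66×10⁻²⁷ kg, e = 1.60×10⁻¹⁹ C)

m ≈ 194 u

qvB = mv²/r ⇒ m = qBr/v.
m = (1×1.60×10^-19)(0.316)(2.68) / (4.20×10^5) = 3.23×10^-25 kg = 194 u.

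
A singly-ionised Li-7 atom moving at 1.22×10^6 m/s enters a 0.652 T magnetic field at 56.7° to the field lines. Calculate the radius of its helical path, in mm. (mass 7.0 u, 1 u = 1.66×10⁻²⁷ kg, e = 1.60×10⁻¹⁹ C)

r ≈ 114 mm

Only the perpendicular component v⊥ = v sin56.7° = 1.02×10^6 m/s is bent by the field.
r = m v⊥ /(qB) = (1.16×10^-26)(1.02×10^6) / [(1×1.60×10^-19)(0.652)] = 0.114 m.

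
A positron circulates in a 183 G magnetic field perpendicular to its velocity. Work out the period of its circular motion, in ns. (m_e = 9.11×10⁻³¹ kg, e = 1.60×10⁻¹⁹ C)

The cyclotron period is independent of speed: T = 2πm/(qB).
T = 2π(9.11×10^-31) / [(1×1.60×10^-19)(0.0183)] = 1.95×10^-9 s.

T ≈ 1.95 ns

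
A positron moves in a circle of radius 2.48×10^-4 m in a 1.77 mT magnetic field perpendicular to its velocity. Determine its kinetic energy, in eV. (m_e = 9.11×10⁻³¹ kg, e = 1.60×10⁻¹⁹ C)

v = qBr/m = (1×1.60×10^-19)(1.77×10^-3)(2.48×10^-4) / (9.11×10^-31) = 7.71×10^4 m/s.
K = ½mv² = 0.5·(9.11×10^-31)·(7.71×10^4)² = 2.71×10^-21 J = 0.0169 eV.

K ≈ 0.0169 eV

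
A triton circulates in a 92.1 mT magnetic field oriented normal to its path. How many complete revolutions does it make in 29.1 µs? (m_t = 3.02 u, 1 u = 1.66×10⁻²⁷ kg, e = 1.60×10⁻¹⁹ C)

N = 13

T = 2πm/(qB) = 2π(5.0132×10^-27) / [(1×1.60×10^-19)(0.0921)] = 2.1375×10^-6 s.
N = t/T = 2.91×10^-5 / 2.1375×10^-6 ≈ 13.61, so 13 complete revolutions.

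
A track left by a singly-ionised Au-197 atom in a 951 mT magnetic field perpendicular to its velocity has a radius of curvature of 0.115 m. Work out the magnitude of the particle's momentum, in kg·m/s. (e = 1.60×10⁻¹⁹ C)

Since qvB = mv²/r, the momentum p = mv = qBr.
p = (1×1.60×10^-19)(0.951)(0.115) = 1.75×10^-20 kg·m/s.

p ≈ 1.75×10^-20 kg·m/s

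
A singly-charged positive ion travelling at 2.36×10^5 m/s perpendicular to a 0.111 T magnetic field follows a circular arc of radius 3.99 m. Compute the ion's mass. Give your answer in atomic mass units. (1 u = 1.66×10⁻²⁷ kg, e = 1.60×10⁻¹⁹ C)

m ≈ 181 u

qvB = mv²/r ⇒ m = qBr/v.
m = (1×1.60×10^-19)(0.111)(3.99) / (2.36×10^5) = 3.00×10^-25 kg = 181 u.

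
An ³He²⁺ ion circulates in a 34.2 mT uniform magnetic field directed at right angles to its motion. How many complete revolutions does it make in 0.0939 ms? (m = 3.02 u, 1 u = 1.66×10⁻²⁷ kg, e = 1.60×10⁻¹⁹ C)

T = 2πm/(qB) = 2π(5.0132×10^-27) / [(2×1.60×10^-19)(0.0342)] = 2.8782×10^-6 s.
N = t/T = 9.39×10^-5 / 2.8782×10^-6 ≈ 32.62, so 32 complete revolutions.

N = 32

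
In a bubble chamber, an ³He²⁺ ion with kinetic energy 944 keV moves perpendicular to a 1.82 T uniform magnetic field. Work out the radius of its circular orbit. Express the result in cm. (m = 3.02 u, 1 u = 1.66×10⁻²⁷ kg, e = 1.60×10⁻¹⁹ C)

Convert the energy: K = 944 keV = 1.51×10^-13 J.
v = √(2K/m) = √(2·1.51×10^-13/5.01×10^-27) = 7.76×10^6 m/s.
r = mv/(qB) = (5.01×10^-27)(7.76×10^6) / [(2×1.60×10^-19)(1.82)] = 0.0668 m.

r ≈ 6.68 cm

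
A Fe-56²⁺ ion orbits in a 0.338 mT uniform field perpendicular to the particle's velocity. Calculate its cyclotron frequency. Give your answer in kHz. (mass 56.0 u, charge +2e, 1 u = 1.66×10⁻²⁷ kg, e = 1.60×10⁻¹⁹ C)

f ≈ 0.185 kHz

f = qB/(2πm) = (2×1.60×10^-19)(3.38×10^-4) / [2π(9.30×10^-26)] = 185 Hz.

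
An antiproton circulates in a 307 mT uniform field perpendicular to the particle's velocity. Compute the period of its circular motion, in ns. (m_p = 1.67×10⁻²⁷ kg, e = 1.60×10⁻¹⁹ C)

T ≈ 214 ns

The cyclotron period is independent of speed: T = 2πm/(qB).
T = 2π(1.67×10^-27) / [(1×1.60×10^-19)(0.307)] = 2.14×10^-7 s.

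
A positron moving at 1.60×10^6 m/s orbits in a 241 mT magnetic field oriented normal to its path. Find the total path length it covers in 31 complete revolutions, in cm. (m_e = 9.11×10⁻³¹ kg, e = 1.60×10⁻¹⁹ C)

r = mv/(qB) = 3.78×10^-5 m, so one revolution covers 2πr = 2.38×10^-4 m.
In 31 revolutions: L = 31·2πr = 7.36×10^-3 m.

L ≈ 0.736 cm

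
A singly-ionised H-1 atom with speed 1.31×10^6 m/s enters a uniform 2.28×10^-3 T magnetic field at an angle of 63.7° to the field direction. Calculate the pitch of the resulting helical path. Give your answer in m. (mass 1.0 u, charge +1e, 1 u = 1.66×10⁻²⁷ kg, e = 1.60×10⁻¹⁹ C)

The velocity component along B is v∥ = v cos63.7° = 5.80×10^5 m/s.
The cyclotron period T = 2πm/(qB) = 2.86×10^-5 s is set by m, q, B alone.
Pitch = v∥·T = (5.80×10^5)(2.86×10^-5) = 16.6 m.

pitch ≈ 16.6 m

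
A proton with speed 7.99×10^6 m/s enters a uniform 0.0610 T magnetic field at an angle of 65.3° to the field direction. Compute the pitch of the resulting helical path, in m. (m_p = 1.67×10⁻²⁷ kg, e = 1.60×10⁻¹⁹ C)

The velocity component along B is v∥ = v cos65.3° = 3.34×10^6 m/s.
The cyclotron period T = 2πm/(qB) = 1.08×10^-6 s is set by m, q, B alone.
Pitch = v∥·T = (3.34×10^6)(1.08×10^-6) = 3.59 m.

pitch ≈ 3.59 m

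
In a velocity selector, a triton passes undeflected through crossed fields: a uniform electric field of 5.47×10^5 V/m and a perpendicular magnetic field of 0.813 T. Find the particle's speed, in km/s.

v ≈ 673 km/s

For zero net force, qE = qvB, so v = E/B.
v = (5.47×10^5) / (0.813) = 6.73×10^5 m/s.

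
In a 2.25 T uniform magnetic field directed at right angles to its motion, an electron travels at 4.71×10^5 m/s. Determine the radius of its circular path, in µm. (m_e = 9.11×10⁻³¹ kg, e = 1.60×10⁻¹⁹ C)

The magnetic force provides the centripetal force: qvB = mv²/r, so r = mv/(qB).
r = (9.11×10^-31 kg)(4.71×10^5 m/s) / [(1×1.60×10^-19 C)(2.25 T)] = 1.19×10^-6 m.

r ≈ 1.19 µm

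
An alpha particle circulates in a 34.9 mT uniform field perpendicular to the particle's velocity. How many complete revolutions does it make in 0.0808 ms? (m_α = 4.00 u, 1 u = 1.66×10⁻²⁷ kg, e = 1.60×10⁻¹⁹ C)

N = 21

T = 2πm/(qB) = 2π(6.64×10^-27) / [(2×1.60×10^-19)(0.0349)] = 3.7357×10^-6 s.
N = t/T = 8.08×10^-5 / 3.7357×10^-6 ≈ 21.63, so 21 complete revolutions.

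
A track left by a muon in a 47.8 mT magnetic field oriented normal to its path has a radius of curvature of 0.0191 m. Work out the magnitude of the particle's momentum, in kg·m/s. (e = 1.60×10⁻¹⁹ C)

Since qvB = mv²/r, the momentum p = mv = qBr.
p = (1×1.60×10^-19)(0.0478)(0.0191) = 1.46×10^-22 kg·m/s.

p ≈ 1.46×10^-22 kg·m/s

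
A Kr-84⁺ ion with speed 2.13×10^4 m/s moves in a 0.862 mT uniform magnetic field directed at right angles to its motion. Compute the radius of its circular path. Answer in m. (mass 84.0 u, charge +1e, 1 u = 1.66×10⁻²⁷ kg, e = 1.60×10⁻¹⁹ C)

r ≈ 21.5 m

The magnetic force provides the centripetal force: qvB = mv²/r, so r = mv/(qB).
r = (1.39×10^-25 kg)(2.13×10^4 m/s) / [(1×1.60×10^-19 C)(8.62×10^-4 T)] = 21.5 m.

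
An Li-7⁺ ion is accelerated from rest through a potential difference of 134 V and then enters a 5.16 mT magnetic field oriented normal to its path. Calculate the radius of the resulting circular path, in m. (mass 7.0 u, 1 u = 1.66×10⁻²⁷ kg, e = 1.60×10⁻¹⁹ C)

r ≈ 0.855 m

The kinetic energy gained is K = qV = (1×1.60×10^-19)(134) = 2.14×10^-17 J.
v = √(2K/m) = 6.07×10^4 m/s.
r = mv/(qB) = (1.16×10^-26)(6.07×10^4) / [(1×1.60×10^-19)(5.16×10^-3)] = 0.855 m.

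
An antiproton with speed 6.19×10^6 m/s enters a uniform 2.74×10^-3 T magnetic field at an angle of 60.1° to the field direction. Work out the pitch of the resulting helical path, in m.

pitch ≈ 73.9 m

The velocity component along B is v∥ = v cos60.1° = 3.09×10^6 m/s.
The cyclotron period T = 2πm/(qB) = 2.39×10^-5 s is set by m, q, B alone.
Pitch = v∥·T = (3.09×10^6)(2.39×10^-5) = 73.9 m.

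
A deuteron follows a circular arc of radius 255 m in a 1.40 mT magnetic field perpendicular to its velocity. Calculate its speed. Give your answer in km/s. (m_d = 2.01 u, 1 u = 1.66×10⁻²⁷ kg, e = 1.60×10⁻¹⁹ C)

v ≈ 17100 km/s

From qvB = mv²/r, v = qBr/m.
v = (1×1.60×10^-19)(1.40×10^-3)(255) / (3.34×10^-27) = 1.71×10^7 m/s.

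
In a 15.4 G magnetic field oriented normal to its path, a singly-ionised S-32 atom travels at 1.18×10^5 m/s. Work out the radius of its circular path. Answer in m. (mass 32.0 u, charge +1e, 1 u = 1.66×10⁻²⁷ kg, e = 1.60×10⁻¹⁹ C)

r ≈ 25.4 m

The magnetic force provides the centripetal force: qvB = mv²/r, so r = mv/(qB).
r = (5.31×10^-26 kg)(1.18×10^5 m/s) / [(1×1.60×10^-19 C)(1.54×10^-3 T)] = 25.4 m.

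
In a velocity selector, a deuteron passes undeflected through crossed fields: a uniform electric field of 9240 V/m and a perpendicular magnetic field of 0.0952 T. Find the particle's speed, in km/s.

For zero net force, qE = qvB, so v = E/B.
v = (9240) / (0.0952) = 9.71×10^4 m/s.

v ≈ 97.1 km/s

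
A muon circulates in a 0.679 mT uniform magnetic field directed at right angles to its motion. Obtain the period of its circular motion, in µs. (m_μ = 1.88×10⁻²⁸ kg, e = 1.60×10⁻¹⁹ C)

T ≈ 10.9 µs

The cyclotron period is independent of speed: T = 2πm/(qB).
T = 2π(1.88×10^-28) / [(1×1.60×10^-19)(6.79×10^-4)] = 1.09×10^-5 s.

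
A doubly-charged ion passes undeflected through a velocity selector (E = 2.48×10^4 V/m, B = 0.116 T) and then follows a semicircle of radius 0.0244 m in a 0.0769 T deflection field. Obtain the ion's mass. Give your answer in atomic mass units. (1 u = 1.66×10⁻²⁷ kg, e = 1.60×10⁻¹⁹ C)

m ≈ 1.69 u

v = E/B₁ = 2.14×10^5 m/s.
From r = mv/(qB₂), m = qB₂r/v = (2×1.60×10^-19)(0.0769)(0.0244) / (2.14×10^5) = 2.81×10^-27 kg.
In atomic mass units: m = 2.81×10^-27 / 1.66×10^-27 = 1.69 u.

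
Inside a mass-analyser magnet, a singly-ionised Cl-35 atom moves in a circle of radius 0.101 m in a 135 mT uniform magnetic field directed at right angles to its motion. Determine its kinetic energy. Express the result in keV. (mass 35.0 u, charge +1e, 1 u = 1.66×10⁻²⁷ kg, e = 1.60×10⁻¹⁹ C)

K ≈ 0.256 keV

v = qBr/m = (1×1.60×10^-19)(0.135)(0.101) / (5.81×10^-26) = 3.75×10^4 m/s.
K = ½mv² = 0.5·(5.81×10^-26)·(3.75×10^4)² = 4.10×10^-17 J = 0.256 keV.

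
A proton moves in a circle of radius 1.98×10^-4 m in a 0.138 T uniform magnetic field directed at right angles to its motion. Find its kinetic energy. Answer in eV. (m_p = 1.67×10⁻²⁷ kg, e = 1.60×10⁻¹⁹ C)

v = qBr/m = (1×1.60×10^-19)(0.138)(1.98×10^-4) / (1.67×10^-27) = 2620 m/s.
K = ½mv² = 0.5·(1.67×10^-27)·(2620)² = 5.72×10^-21 J = 0.0358 eV.

K ≈ 0.0358 eV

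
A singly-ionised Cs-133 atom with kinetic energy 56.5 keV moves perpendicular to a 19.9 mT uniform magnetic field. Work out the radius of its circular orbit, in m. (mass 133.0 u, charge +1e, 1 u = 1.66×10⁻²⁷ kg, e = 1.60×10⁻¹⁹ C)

Convert the energy: K = 56.5 keV = 9.04×10^-15 J.
v = √(2K/m) = √(2·9.04×10^-15/2.21×10^-25) = 2.86×10^5 m/s.
r = mv/(qB) = (2.21×10^-25)(2.86×10^5) / [(1×1.60×10^-19)(0.0199)] = 19.8 m.

r ≈ 19.8 m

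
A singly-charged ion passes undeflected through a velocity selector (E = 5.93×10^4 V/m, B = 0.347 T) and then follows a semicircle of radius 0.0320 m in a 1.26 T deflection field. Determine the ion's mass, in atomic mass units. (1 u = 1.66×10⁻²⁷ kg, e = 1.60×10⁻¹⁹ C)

m ≈ 22.7 u

v = E/B₁ = 1.71×10^5 m/s.
From r = mv/(qB₂), m = qB₂r/v = (1×1.60×10^-19)(1.26)(0.0320) / (1.71×10^5) = 3.77×10^-26 kg.
In atomic mass units: m = 3.77×10^-26 / 1.66×10^-27 = 22.7 u.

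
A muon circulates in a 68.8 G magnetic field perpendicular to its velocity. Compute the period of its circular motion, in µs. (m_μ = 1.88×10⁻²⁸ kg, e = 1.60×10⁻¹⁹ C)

The cyclotron period is independent of speed: T = 2πm/(qB).
T = 2π(1.88×10^-28) / [(1×1.60×10^-19)(6.88×10^-3)] = 1.07×10^-6 s.

T ≈ 1.07 µs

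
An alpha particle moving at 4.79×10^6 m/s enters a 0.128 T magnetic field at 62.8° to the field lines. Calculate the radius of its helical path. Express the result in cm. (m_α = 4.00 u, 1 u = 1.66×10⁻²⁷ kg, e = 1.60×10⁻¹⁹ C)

Only the perpendicular component v⊥ = v sin62.8° = 4.26×10^6 m/s is bent by the field.
r = m v⊥ /(qB) = (6.64×10^-27)(4.26×10^6) / [(2×1.60×10^-19)(0.128)] = 0.691 m.

r ≈ 69.1 cm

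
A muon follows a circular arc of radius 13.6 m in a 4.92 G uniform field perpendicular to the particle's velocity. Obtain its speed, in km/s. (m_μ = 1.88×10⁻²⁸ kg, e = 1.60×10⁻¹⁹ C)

From qvB = mv²/r, v = qBr/m.
v = (1×1.60×10^-19)(4.92×10^-4)(13.6) / (1.88×10^-28) = 5.69×10^6 m/s.

v ≈ 5690 km/s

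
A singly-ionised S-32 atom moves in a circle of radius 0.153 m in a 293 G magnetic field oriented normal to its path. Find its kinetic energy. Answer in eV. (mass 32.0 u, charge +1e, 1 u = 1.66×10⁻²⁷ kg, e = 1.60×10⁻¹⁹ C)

v = qBr/m = (1×1.60×10^-19)(0.0293)(0.153) / (5.31×10^-26) = 1.35×10^4 m/s.
K = ½mv² = 0.5·(5.31×10^-26)·(1.35×10^4)² = 4.84×10^-18 J = 30.3 eV.

K ≈ 30.3 eV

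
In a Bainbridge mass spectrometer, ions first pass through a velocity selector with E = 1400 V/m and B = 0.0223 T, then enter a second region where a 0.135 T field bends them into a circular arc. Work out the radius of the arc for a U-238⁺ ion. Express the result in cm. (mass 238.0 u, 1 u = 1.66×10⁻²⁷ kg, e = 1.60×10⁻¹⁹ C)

r ≈ 115 cm

The selector passes v = E/B = 1400/0.0223 = 6.28×10^4 m/s.
In the deflection region, r = mv/(qB₂) = (3.95×10^-25)(6.28×10^4) / [(1×1.60×10^-19)(0.135)] = 1.15 m.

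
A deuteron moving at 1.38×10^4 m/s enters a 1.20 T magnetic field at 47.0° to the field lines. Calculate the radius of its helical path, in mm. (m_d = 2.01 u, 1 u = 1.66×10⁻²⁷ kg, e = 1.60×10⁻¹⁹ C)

r ≈ 0.175 mm

Only the perpendicular component v⊥ = v sin47.0° = 1.01×10^4 m/s is bent by the field.
r = m v⊥ /(qB) = (3.34×10^-27)(1.01×10^4) / [(1×1.60×10^-19)(1.20)] = 1.75×10^-4 m.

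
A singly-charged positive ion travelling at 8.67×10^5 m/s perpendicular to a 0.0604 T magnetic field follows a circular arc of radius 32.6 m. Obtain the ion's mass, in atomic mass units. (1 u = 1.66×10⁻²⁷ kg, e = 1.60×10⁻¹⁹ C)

m ≈ 219 u

qvB = mv²/r ⇒ m = qBr/v.
m = (1×1.60×10^-19)(0.0604)(32.6) / (8.67×10^5) = 3.63×10^-25 kg = 219 u.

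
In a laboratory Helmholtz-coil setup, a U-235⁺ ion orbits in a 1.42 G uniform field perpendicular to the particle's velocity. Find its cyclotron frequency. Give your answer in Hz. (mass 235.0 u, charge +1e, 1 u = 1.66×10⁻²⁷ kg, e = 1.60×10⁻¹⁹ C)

f ≈ 9.27 Hz

f = qB/(2πm) = (1×1.60×10^-19)(1.42×10^-4) / [2π(3.90×10^-25)] = 9.27 Hz.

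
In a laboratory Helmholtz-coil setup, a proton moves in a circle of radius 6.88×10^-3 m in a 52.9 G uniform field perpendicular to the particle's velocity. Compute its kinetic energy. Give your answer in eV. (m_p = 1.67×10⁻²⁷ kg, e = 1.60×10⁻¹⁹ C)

K ≈ 0.0635 eV

v = qBr/m = (1×1.60×10^-19)(5.29×10^-3)(6.88×10^-3) / (1.67×10^-27) = 3490 m/s.
K = ½mv² = 0.5·(1.67×10^-27)·(3490)² = 1.02×10^-20 J = 0.0635 eV.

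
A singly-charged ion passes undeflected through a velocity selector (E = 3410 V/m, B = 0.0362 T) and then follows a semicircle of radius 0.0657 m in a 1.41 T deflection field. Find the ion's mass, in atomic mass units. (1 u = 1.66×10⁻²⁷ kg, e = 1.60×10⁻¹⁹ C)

m ≈ 94.8 u

v = E/B₁ = 9.42×10^4 m/s.
From r = mv/(qB₂), m = qB₂r/v = (1×1.60×10^-19)(1.41)(0.0657) / (9.42×10^4) = 1.57×10^-25 kg.
In atomic mass units: m = 1.57×10^-25 / 1.66×10^-27 = 94.8 u.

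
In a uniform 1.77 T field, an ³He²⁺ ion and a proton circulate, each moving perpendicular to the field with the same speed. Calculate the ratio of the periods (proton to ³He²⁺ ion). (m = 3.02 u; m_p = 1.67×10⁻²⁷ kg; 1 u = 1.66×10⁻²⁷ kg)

ratio ≈ 0.666

T = 2πm/(qB) is independent of speed, so T₂/T₁ = (m₂/q₂)/(m₁/q₁).
T_{proton}/T_{³He²⁺ ion} = (1.67×10^-27/1e) / (5.01×10^-27/2e) = 0.666.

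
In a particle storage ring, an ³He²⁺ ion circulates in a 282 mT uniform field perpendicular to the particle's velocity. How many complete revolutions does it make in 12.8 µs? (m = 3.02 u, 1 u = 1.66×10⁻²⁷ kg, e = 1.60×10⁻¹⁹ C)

T = 2πm/(qB) = 2π(5.0132×10^-27) / [(2×1.60×10^-19)(0.282)] = 3.4906×10^-7 s.
N = t/T = 1.28×10^-5 / 3.4906×10^-7 ≈ 36.67, so 36 complete revolutions.

N = 36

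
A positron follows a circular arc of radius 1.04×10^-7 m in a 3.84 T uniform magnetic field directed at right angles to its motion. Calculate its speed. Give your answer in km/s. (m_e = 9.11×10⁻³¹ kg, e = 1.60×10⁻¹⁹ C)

From qvB = mv²/r, v = qBr/m.
v = (1×1.60×10^-19)(3.84)(1.04×10^-7) / (9.11×10^-31) = 7.01×10^4 m/s.

v ≈ 70.1 km/s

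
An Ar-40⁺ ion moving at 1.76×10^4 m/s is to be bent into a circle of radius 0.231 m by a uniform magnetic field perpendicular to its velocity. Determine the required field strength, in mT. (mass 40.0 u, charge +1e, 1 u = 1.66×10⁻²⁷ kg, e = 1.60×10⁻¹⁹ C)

qvB = mv²/r gives B = mv/(qr).
B = (6.64×10^-26)(1.76×10^4) / [(1×1.60×10^-19)(0.231)] = 0.0316 T.

B ≈ 31.6 mT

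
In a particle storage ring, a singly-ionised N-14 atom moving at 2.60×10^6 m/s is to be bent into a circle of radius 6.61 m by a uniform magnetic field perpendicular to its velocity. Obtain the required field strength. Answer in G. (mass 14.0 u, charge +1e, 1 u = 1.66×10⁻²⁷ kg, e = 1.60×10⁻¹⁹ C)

B ≈ 571 G

qvB = mv²/r gives B = mv/(qr).
B = (2.32×10^-26)(2.60×10^6) / [(1×1.60×10^-19)(6.61)] = 0.0571 T.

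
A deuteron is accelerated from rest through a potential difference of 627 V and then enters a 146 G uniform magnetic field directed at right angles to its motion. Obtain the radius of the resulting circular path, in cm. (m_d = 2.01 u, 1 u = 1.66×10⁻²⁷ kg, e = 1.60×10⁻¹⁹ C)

r ≈ 35.0 cm

The kinetic energy gained is K = qV = (1×1.60×10^-19)(627) = 1.00×10^-16 J.
v = √(2K/m) = 2.45×10^5 m/s.
r = mv/(qB) = (3.34×10^-27)(2.45×10^5) / [(1×1.60×10^-19)(0.0146)] = 0.350 m.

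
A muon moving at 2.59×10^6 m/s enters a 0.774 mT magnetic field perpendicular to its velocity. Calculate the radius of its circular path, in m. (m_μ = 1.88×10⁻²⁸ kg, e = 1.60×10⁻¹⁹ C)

The magnetic force provides the centripetal force: qvB = mv²/r, so r = mv/(qB).
r = (1.88×10^-28 kg)(2.59×10^6 m/s) / [(1×1.60×10^-19 C)(7.74×10^-4 T)] = 3.93 m.

r ≈ 3.93 m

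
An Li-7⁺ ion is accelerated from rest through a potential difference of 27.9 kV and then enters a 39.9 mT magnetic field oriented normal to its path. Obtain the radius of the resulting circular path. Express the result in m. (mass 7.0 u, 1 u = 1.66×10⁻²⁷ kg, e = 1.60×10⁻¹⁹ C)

r ≈ 1.60 m

The kinetic energy gained is K = qV = (1×1.60×10^-19)(2.79×10^4) = 4.46×10^-15 J.
v = √(2K/m) = 8.77×10^5 m/s.
r = mv/(qB) = (1.16×10^-26)(8.77×10^5) / [(1×1.60×10^-19)(0.0399)] = 1.60 m.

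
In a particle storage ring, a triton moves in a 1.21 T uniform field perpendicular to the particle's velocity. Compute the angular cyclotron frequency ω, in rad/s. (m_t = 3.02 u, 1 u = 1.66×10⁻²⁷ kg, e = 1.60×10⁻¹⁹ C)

ω = qB/m = (1×1.60×10^-19)(1.21) / (5.01×10^-27) = 3.86×10^7 rad/s.

ω ≈ 3.86×10^7 rad/s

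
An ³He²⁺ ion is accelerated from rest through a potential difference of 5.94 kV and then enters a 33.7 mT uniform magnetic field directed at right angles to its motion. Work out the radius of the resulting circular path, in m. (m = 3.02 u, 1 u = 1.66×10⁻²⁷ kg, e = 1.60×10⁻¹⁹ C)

The kinetic energy gained is K = qV = (2×1.60×10^-19)(5940) = 1.90×10^-15 J.
v = √(2K/m) = 8.71×10^5 m/s.
r = mv/(qB) = (5.01×10^-27)(8.71×10^5) / [(2×1.60×10^-19)(0.0337)] = 0.405 m.

r ≈ 0.405 m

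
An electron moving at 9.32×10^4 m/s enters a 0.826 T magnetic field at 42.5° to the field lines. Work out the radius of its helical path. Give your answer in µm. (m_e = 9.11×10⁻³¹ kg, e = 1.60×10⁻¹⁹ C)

r ≈ 0.434 µm

Only the perpendicular component v⊥ = v sin42.5° = 6.30×10^4 m/s is bent by the field.
r = m v⊥ /(qB) = (9.11×10^-31)(6.30×10^4) / [(1×1.60×10^-19)(0.826)] = 4.34×10^-7 m.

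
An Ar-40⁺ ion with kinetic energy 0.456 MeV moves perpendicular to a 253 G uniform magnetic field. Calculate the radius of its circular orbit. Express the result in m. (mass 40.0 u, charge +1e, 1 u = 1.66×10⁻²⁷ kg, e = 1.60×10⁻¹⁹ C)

r ≈ 24.3 m

Convert the energy: K = 0.456 MeV = 7.30×10^-14 J.
v = √(2K/m) = √(2·7.30×10^-14/6.64×10^-26) = 1.48×10^6 m/s.
r = mv/(qB) = (6.64×10^-26)(1.48×10^6) / [(1×1.60×10^-19)(0.0253)] = 24.3 m.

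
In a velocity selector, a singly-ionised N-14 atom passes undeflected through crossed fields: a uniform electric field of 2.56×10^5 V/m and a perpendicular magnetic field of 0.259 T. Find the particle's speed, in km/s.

v ≈ 988 km/s

For zero net force, qE = qvB, so v = E/B.
v = (2.56×10^5) / (0.259) = 9.88×10^5 m/s.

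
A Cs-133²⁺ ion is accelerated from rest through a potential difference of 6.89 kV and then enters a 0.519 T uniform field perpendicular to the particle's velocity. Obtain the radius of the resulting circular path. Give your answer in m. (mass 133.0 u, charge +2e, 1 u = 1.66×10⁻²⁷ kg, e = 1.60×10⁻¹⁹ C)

r ≈ 0.188 m

The kinetic energy gained is K = qV = (2×1.60×10^-19)(6890) = 2.20×10^-15 J.
v = √(2K/m) = 1.41×10^5 m/s.
r = mv/(qB) = (2.21×10^-25)(1.41×10^5) / [(2×1.60×10^-19)(0.519)] = 0.188 m.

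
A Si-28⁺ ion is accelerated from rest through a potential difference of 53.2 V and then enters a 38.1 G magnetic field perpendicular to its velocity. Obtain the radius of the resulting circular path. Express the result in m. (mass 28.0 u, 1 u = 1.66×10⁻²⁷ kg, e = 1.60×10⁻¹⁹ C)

The kinetic energy gained is K = qV = (1×1.60×10^-19)(53.2) = 8.51×10^-18 J.
v = √(2K/m) = 1.91×10^4 m/s.
r = mv/(qB) = (4.65×10^-26)(1.91×10^4) / [(1×1.60×10^-19)(3.81×10^-3)] = 1.46 m.

r ≈ 1.46 m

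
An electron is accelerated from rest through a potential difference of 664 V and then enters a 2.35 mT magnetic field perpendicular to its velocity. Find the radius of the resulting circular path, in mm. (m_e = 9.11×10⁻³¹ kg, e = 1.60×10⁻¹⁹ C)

The kinetic energy gained is K = qV = (1×1.60×10^-19)(664) = 1.06×10^-16 J.
v = √(2K/m) = 1.53×10^7 m/s.
r = mv/(qB) = (9.11×10^-31)(1.53×10^7) / [(1×1.60×10^-19)(2.35×10^-3)] = 0.0370 m.

r ≈ 37.0 mm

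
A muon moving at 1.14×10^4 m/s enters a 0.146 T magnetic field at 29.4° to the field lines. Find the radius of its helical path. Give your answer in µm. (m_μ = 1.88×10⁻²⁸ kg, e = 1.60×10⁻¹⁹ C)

r ≈ 45.0 µm

Only the perpendicular component v⊥ = v sin29.4° = 5600 m/s is bent by the field.
r = m v⊥ /(qB) = (1.88×10^-28)(5600) / [(1×1.60×10^-19)(0.146)] = 4.50×10^-5 m.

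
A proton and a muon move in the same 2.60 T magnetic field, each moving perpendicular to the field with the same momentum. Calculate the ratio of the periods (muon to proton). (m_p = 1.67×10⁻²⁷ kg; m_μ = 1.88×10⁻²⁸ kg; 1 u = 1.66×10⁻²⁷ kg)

ratio ≈ 0.113

T = 2πm/(qB) is independent of speed, so T₂/T₁ = (m₂/q₂)/(m₁/q₁).
T_{muon}/T_{proton} = (1.88×10^-28/1e) / (1.67×10^-27/1e) = 0.113.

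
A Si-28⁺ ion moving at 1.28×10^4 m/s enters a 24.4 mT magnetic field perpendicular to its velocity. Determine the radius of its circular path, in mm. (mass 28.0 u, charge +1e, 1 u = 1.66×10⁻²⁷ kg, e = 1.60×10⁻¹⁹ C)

The magnetic force provides the centripetal force: qvB = mv²/r, so r = mv/(qB).
r = (4.65×10^-26 kg)(1.28×10^4 m/s) / [(1×1.60×10^-19 C)(0.0244 T)] = 0.152 m.

r ≈ 152 mm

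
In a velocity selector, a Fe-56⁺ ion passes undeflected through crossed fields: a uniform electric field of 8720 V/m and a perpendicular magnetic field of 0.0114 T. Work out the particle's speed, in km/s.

v ≈ 765 km/s

For zero net force, qE = qvB, so v = E/B.
v = (8720) / (0.0114) = 7.65×10^5 m/s.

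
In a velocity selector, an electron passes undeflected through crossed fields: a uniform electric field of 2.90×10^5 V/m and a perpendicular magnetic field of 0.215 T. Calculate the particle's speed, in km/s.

v ≈ 1350 km/s

For zero net force, qE = qvB, so v = E/B.
v = (2.90×10^5) / (0.215) = 1.35×10^6 m/s.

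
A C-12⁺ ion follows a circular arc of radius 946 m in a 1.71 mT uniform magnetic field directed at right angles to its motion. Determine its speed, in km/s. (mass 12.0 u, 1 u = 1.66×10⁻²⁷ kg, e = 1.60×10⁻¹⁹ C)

From qvB = mv²/r, v = qBr/m.
v = (1×1.60×10^-19)(1.71×10^-3)(946) / (1.99×10^-26) = 1.30×10^7 m/s.

v ≈ 13000 km/s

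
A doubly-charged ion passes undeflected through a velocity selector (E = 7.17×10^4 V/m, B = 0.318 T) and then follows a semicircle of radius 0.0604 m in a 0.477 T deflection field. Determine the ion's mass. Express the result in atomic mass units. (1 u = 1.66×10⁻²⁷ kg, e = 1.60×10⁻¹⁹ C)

m ≈ 24.6 u

v = E/B₁ = 2.25×10^5 m/s.
From r = mv/(qB₂), m = qB₂r/v = (2×1.60×10^-19)(0.477)(0.0604) / (2.25×10^5) = 4.09×10^-26 kg.
In atomic mass units: m = 4.09×10^-26 / 1.66×10^-27 = 24.6 u.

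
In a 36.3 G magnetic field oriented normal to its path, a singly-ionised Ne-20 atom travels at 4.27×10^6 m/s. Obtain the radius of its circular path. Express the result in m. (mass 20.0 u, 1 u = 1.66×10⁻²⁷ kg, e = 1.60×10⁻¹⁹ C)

The magnetic force provides the centripetal force: qvB = mv²/r, so r = mv/(qB).
r = (3.32×10^-26 kg)(4.27×10^6 m/s) / [(1×1.60×10^-19 C)(3.63×10^-3 T)] = 244 m.

r ≈ 244 m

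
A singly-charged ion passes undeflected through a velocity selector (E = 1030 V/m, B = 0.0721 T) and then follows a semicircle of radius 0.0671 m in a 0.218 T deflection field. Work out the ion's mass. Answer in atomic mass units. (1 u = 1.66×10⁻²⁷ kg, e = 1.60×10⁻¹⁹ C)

v = E/B₁ = 1.43×10^4 m/s.
From r = mv/(qB₂), m = qB₂r/v = (1×1.60×10^-19)(0.218)(0.0671) / (1.43×10^4) = 1.64×10^-25 kg.
In atomic mass units: m = 1.64×10^-25 / 1.66×10^-27 = 98.7 u.

m ≈ 98.7 u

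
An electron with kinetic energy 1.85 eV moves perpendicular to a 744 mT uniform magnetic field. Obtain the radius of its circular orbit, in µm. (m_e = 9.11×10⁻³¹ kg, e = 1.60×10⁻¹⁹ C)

Convert the energy: K = 1.85 eV = 2.96×10^-19 J.
v = √(2K/m) = √(2·2.96×10^-19/9.11×10^-31) = 8.06×10^5 m/s.
r = mv/(qB) = (9.11×10^-31)(8.06×10^5) / [(1×1.60×10^-19)(0.744)] = 6.17×10^-6 m.

r ≈ 6.17 µm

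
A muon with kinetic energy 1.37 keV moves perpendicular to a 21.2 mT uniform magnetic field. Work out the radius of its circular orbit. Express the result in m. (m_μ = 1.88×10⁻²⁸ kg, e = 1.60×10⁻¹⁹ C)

Convert the energy: K = 1.37 keV = 2.19×10^-16 J.
v = √(2K/m) = √(2·2.19×10^-16/1.88×10^-28) = 1.53×10^6 m/s.
r = mv/(qB) = (1.88×10^-28)(1.53×10^6) / [(1×1.60×10^-19)(0.0212)] = 0.0846 m.

r ≈ 0.0846 m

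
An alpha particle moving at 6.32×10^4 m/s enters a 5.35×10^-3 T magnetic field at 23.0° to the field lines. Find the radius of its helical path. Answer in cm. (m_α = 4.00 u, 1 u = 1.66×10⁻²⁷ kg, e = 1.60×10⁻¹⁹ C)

r ≈ 9.58 cm

Only the perpendicular component v⊥ = v sin23.0° = 2.47×10^4 m/s is bent by the field.
r = m v⊥ /(qB) = (6.64×10^-27)(2.47×10^4) / [(2×1.60×10^-19)(5.35×10^-3)] = 0.0958 m.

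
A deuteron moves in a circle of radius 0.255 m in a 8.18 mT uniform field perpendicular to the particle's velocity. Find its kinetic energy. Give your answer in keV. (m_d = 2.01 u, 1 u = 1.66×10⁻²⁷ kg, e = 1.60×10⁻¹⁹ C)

v = qBr/m = (1×1.60×10^-19)(8.18×10^-3)(0.255) / (3.34×10^-27) = 1.00×10^5 m/s.
K = ½mv² = 0.5·(3.34×10^-27)·(1.00×10^5)² = 1.67×10^-17 J = 0.104 keV.

K ≈ 0.104 keV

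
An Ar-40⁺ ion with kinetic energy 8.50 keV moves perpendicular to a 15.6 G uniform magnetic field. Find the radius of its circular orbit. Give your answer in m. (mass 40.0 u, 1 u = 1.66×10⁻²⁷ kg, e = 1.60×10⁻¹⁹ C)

r ≈ 53.8 m

Convert the energy: K = 8.50 keV = 1.36×10^-15 J.
v = √(2K/m) = √(2·1.36×10^-15/6.64×10^-26) = 2.02×10^5 m/s.
r = mv/(qB) = (6.64×10^-26)(2.02×10^5) / [(1×1.60×10^-19)(1.56×10^-3)] = 53.8 m.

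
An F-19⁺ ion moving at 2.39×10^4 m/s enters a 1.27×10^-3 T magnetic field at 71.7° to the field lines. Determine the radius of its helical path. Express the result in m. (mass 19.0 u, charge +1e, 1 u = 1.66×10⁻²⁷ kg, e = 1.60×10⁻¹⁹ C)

r ≈ 3.52 m

Only the perpendicular component v⊥ = v sin71.7° = 2.27×10^4 m/s is bent by the field.
r = m v⊥ /(qB) = (3.15×10^-26)(2.27×10^4) / [(1×1.60×10^-19)(1.27×10^-3)] = 3.52 m.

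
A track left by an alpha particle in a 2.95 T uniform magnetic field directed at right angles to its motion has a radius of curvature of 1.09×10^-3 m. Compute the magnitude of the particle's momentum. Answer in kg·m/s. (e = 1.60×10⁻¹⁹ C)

Since qvB = mv²/r, the momentum p = mv = qBr.
p = (2×1.60×10^-19)(2.95)(1.09×10^-3) = 1.03×10^-21 kg·m/s.

p ≈ 1.03×10^-21 kg·m/s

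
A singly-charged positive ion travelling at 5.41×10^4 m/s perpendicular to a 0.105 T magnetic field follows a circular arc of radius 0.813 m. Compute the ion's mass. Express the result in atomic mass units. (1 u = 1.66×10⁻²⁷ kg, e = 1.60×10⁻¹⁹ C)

m ≈ 152 u

qvB = mv²/r ⇒ m = qBr/v.
m = (1×1.60×10^-19)(0.105)(0.813) / (5.41×10^4) = 2.52×10^-25 kg = 152 u.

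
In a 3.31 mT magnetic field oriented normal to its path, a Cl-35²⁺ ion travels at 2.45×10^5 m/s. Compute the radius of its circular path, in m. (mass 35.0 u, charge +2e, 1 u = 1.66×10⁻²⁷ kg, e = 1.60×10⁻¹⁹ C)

The magnetic force provides the centripetal force: qvB = mv²/r, so r = mv/(qB).
r = (5.81×10^-26 kg)(2.45×10^5 m/s) / [(2×1.60×10^-19 C)(3.31×10^-3 T)] = 13.4 m.

r ≈ 13.4 m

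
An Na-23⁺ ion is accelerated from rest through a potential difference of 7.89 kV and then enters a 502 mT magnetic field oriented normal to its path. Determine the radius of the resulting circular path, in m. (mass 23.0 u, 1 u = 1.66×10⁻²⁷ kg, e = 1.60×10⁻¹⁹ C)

r ≈ 0.122 m

The kinetic energy gained is K = qV = (1×1.60×10^-19)(7890) = 1.26×10^-15 J.
v = √(2K/m) = 2.57×10^5 m/s.
r = mv/(qB) = (3.82×10^-26)(2.57×10^5) / [(1×1.60×10^-19)(0.502)] = 0.122 m.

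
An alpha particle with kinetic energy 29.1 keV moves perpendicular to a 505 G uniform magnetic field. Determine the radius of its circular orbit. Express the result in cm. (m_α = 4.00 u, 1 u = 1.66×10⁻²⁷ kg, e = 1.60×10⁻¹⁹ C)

Convert the energy: K = 29.1 keV = 4.66×10^-15 J.
v = √(2K/m) = √(2·4.66×10^-15/6.64×10^-27) = 1.18×10^6 m/s.
r = mv/(qB) = (6.64×10^-27)(1.18×10^6) / [(2×1.60×10^-19)(0.0505)] = 0.487 m.

r ≈ 48.7 cm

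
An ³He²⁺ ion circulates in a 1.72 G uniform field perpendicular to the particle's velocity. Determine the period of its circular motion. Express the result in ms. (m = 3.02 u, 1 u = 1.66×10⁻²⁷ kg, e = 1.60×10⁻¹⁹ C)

The cyclotron period is independent of speed: T = 2πm/(qB).
T = 2π(5.01×10^-27) / [(2×1.60×10^-19)(1.72×10^-4)] = 5.72×10^-4 s.

T ≈ 0.572 ms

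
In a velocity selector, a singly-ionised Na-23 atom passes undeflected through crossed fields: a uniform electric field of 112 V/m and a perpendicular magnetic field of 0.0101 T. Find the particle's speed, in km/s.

v ≈ 11.1 km/s

For zero net force, qE = qvB, so v = E/B.
v = (112) / (0.0101) = 1.11×10^4 m/s.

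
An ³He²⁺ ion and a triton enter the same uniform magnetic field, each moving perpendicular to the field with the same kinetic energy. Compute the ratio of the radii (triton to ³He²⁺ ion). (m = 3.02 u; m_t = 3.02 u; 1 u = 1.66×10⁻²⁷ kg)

r = √(2mK)/(qB) ⇒ at equal K, r ∝ √m/q.
r_{triton}/r_{³He²⁺ ion} = 2.00.

ratio ≈ 2.00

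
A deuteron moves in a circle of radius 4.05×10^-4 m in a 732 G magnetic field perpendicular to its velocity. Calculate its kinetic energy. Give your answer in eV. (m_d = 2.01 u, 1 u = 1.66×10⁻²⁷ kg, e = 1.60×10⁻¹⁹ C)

v = qBr/m = (1×1.60×10^-19)(0.0732)(4.05×10^-4) / (3.34×10^-27) = 1420 m/s.
K = ½mv² = 0.5·(3.34×10^-27)·(1420)² = 3.37×10^-21 J = 0.0211 eV.

K ≈ 0.0211 eV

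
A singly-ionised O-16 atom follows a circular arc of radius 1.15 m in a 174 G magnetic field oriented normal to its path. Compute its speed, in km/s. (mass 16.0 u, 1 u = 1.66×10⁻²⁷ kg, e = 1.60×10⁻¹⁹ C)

v ≈ 121 km/s

From qvB = mv²/r, v = qBr/m.
v = (1×1.60×10^-19)(0.0174)(1.15) / (2.66×10^-26) = 1.21×10^5 m/s.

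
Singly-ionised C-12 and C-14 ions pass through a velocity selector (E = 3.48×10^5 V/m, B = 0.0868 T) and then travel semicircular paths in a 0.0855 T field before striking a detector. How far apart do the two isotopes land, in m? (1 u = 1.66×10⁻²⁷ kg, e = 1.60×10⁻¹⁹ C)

Both emerge at v = E/B₁ = 4.01×10^6 m/s.
r = mv/(qB₂), so r₁ = 5.838 m and r₂ = 6.811 m, giving Δr = 0.973 m.
After a semicircle each ion lands a diameter 2r from the entry slit, so the separation is 2Δr = 1.95 m.

Δd ≈ 1.95 m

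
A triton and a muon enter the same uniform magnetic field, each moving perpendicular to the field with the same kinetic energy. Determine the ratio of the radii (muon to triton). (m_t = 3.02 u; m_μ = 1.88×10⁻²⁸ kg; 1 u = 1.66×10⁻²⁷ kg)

r = √(2mK)/(qB) ⇒ at equal K, r ∝ √m/q.
r_{muon}/r_{triton} = 0.194.

ratio ≈ 0.194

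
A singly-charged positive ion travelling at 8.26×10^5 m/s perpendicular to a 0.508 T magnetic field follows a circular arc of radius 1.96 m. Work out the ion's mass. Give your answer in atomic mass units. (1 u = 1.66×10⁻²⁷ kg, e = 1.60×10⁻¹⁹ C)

m ≈ 116 u

qvB = mv²/r ⇒ m = qBr/v.
m = (1×1.60×10^-19)(0.508)(1.96) / (8.26×10^5) = 1.93×10^-25 kg = 116 u.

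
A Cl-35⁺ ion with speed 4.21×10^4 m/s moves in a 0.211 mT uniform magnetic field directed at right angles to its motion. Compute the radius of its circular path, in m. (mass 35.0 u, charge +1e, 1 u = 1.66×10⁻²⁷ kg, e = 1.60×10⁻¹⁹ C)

The magnetic force provides the centripetal force: qvB = mv²/r, so r = mv/(qB).
r = (5.81×10^-26 kg)(4.21×10^4 m/s) / [(1×1.60×10^-19 C)(2.11×10^-4 T)] = 72.5 m.

r ≈ 72.5 m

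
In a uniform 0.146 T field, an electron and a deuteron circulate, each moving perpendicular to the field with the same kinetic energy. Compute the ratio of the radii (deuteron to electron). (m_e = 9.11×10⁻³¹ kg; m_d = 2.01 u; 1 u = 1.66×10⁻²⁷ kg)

r = √(2mK)/(qB) ⇒ at equal K, r ∝ √m/q.
r_{deuteron}/r_{electron} = 60.5.

ratio ≈ 60.5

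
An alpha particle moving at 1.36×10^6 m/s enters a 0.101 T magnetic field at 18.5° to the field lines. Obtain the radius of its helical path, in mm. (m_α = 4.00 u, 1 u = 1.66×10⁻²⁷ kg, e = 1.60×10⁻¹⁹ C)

Only the perpendicular component v⊥ = v sin18.5° = 4.32×10^5 m/s is bent by the field.
r = m v⊥ /(qB) = (6.64×10^-27)(4.32×10^5) / [(2×1.60×10^-19)(0.101)] = 0.0887 m.

r ≈ 88.7 mm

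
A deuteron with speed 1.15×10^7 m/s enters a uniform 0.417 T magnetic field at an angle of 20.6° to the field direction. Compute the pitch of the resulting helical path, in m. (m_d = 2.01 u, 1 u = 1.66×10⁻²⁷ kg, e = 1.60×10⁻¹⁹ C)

The velocity component along B is v∥ = v cos20.6° = 1.08×10^7 m/s.
The cyclotron period T = 2πm/(qB) = 3.14×10^-7 s is set by m, q, B alone.
Pitch = v∥·T = (1.08×10^7)(3.14×10^-7) = 3.38 m.

pitch ≈ 3.38 m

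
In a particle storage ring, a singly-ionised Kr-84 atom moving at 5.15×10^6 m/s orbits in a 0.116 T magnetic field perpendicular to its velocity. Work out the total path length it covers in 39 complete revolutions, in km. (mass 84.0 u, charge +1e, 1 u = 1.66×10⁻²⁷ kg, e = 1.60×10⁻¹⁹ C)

r = mv/(qB) = 38.7 m, so one revolution covers 2πr = 243 m.
In 39 revolutions: L = 39·2πr = 9480 m.

L ≈ 9.48 km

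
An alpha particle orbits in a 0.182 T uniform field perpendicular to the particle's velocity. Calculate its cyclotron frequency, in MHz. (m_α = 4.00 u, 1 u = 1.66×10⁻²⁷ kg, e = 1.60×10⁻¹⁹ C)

f ≈ 1.40 MHz

f = qB/(2πm) = (2×1.60×10^-19)(0.182) / [2π(6.64×10^-27)] = 1.40×10^6 Hz.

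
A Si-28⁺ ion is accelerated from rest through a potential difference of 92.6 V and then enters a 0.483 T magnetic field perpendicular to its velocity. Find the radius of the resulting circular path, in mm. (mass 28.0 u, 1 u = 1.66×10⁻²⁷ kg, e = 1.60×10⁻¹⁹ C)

r ≈ 15.2 mm

The kinetic energy gained is K = qV = (1×1.60×10^-19)(92.6) = 1.48×10^-17 J.
v = √(2K/m) = 2.52×10^4 m/s.
r = mv/(qB) = (4.65×10^-26)(2.52×10^4) / [(1×1.60×10^-19)(0.483)] = 0.0152 m.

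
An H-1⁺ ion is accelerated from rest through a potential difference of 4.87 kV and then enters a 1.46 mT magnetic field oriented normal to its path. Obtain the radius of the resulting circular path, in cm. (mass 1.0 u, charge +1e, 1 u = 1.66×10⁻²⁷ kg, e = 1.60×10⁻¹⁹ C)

r ≈ 689 cm

The kinetic energy gained is K = qV = (1×1.60×10^-19)(4870) = 7.79×10^-16 J.
v = √(2K/m) = 9.69×10^5 m/s.
r = mv/(qB) = (1.66×10^-27)(9.69×10^5) / [(1×1.60×10^-19)(1.46×10^-3)] = 6.89 m.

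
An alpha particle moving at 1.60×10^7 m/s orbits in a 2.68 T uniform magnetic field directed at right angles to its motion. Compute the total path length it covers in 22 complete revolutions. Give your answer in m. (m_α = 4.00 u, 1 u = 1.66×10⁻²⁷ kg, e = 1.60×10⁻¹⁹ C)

r = mv/(qB) = 0.124 m, so one revolution covers 2πr = 0.778 m.
In 22 revolutions: L = 22·2πr = 17.1 m.

L ≈ 17.1 m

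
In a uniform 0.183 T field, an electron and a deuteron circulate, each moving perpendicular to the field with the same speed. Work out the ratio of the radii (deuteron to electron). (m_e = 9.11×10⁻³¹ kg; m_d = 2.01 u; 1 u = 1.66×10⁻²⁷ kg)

ratio ≈ 3660

r = mv/(qB) ⇒ at equal v, r ∝ m/q.
r_{deuteron}/r_{electron} = 3660.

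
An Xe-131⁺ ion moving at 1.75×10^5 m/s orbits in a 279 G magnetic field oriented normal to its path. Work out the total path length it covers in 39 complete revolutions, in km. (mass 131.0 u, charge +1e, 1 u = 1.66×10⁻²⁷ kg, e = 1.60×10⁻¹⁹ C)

r = mv/(qB) = 8.52 m, so one revolution covers 2πr = 53.6 m.
In 39 revolutions: L = 39·2πr = 2090 m.

L ≈ 2.09 km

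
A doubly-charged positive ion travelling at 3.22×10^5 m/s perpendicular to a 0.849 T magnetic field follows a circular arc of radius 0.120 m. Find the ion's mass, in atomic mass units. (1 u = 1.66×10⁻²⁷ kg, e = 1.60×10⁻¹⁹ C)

m ≈ 61.0 u

qvB = mv²/r ⇒ m = qBr/v.
m = (2×1.60×10^-19)(0.849)(0.120) / (3.22×10^5) = 1.01×10^-25 kg = 61.0 u.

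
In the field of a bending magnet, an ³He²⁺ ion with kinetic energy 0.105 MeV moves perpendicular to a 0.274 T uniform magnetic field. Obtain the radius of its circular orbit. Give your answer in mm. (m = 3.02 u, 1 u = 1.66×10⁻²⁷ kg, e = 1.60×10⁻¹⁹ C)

r ≈ 148 mm

Convert the energy: K = 0.105 MeV = 1.68×10^-14 J.
v = √(2K/m) = √(2·1.68×10^-14/5.01×10^-27) = 2.59×10^6 m/s.
r = mv/(qB) = (5.01×10^-27)(2.59×10^6) / [(2×1.60×10^-19)(0.274)] = 0.148 m.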